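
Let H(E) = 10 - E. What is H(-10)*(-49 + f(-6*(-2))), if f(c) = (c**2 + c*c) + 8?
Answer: 4940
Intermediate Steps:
f(c) = 8 + 2*c**2 (f(c) = (c**2 + c**2) + 8 = 2*c**2 + 8 = 8 + 2*c**2)
H(-10)*(-49 + f(-6*(-2))) = (10 - 1*(-10))*(-49 + (8 + 2*(-6*(-2))**2)) = (10 + 10)*(-49 + (8 + 2*12**2)) = 20*(-49 + (8 + 2*144)) = 20*(-49 + (8 + 288)) = 20*(-49 + 296) = 20*247 = 4940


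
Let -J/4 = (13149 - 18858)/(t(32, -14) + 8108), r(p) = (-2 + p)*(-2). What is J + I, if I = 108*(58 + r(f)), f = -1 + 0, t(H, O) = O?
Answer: 9328094/1349 ≈ 6914.8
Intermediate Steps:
f = -1
r(p) = 4 - 2*p
J = 3806/1349 (J = -4*(13149 - 18858)/(-14 + 8108) = -(-22836)/8094 = -4*(-1903/2698) = 3806/1349 ≈ 2.8214)
I = 6912 (I = 108*(58 + (4 - 2*(-1))) = 108*(58 + (4 + 2)) = 108*(58 + 6) = 108*64 = 6912)
J + I = 3806/1349 + 6912 = 9328094/1349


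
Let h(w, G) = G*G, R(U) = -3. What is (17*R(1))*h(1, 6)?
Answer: -1836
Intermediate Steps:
h(w, G) = G**2
(17*R(1))*h(1, 6) = (17*(-3))*6**2 = -51*36 = -1836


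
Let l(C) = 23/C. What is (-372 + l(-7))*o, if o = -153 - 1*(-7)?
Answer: 383542/7 ≈ 54792.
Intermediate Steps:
o = -146 (o = -153 + 7 = -146)
(-372 + l(-7))*o = (-372 + 23/(-7))*(-146) = (-372 + 23*(-⅐))*(-146) = (-372 - 23/7)*(-146) = -2627/7*(-146) = 383542/7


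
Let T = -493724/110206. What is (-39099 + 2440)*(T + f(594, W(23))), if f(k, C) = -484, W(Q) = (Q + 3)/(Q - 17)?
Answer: 986739818526/55103 ≈ 1.7907e+7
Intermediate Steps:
W(Q) = (3 + Q)/(-17 + Q)
T = -246862/55103 (T = -493724*1/110206 = -246862/55103 ≈ -4.4800)
(-39099 + 2440)*(T + f(594, W(23))) = (-39099 + 2440)*(-246862/55103 - 484) = -36659*(-26916714/55103) = 986739818526/55103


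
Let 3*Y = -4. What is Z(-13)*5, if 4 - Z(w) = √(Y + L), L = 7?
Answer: 20 - 5*√51/3 ≈ 8.0976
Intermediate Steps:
Y = -4/3 (Y = (⅓)*(-4) = -4/3 ≈ -1.3333)
Z(w) = 4 - √51/3 (Z(w) = 4 - √(-4/3 + 7) = 4 - √(17/3) = 4 - √51/3)
Z(-13)*5 = (4 - √51/3)*5 = 20 - 5*√51/3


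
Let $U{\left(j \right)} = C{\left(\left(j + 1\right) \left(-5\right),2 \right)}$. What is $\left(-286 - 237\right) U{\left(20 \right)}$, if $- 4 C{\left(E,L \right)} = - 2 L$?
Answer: $-523$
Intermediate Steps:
$C{\left(E,L \right)} = \frac{L}{2}$ ($C{\left(E,L \right)} = - \frac{\left(-2\right) L}{4} = \frac{L}{2}$)
$U{\left(j \right)} = 1$ ($U{\left(j \right)} = \frac{1}{2} \cdot 2 = 1$)
$\left(-286 - 237\right) U{\left(20 \right)} = \left(-286 - 237\right) 1 = \left(-523\right) 1 = -523$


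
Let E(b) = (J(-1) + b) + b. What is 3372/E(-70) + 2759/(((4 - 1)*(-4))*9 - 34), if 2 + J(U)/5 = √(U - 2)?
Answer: -1788107/42742 - 1124*I*√3/1505 ≈ -41.835 - 1.2936*I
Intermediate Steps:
J(U) = -10 + 5*√(-2 + U) (J(U) = -10 + 5*√(U - 2) = -10 + 5*√(-2 + U))
E(b) = -10 + 2*b + 5*I*√3 (E(b) = ((-10 + 5*√(-2 - 1)) + b) + b = ((-10 + 5*√(-3)) + b) + b = ((-10 + 5*(I*√3)) + b) + b = ((-10 + 5*I*√3) + b) + b = (-10 + b + 5*I*√3) + b = -10 + 2*b + 5*I*√3)
3372/E(-70) + 2759/(((4 - 1)*(-4))*9 - 34) = 3372/(-10 + 2*(-70) + 5*I*√3) + 2759/(((4 - 1)*(-4))*9 - 34) = 3372/(-10 - 140 + 5*I*√3) + 2759/((3*(-4))*9 - 34) = 3372/(-150 + 5*I*√3) + 2759/(-12*9 - 34) = 3372/(-150 + 5*I*√3) + 2759/(-108 - 34) = 3372/(-150 + 5*I*√3) + 2759/(-142) = 3372/(-150 + 5*I*√3) + 2759*(-1/142) = 3372/(-150 + 5*I*√3) - 2759/142 = -2759/142 + 3372/(-150 + 5*I*√3)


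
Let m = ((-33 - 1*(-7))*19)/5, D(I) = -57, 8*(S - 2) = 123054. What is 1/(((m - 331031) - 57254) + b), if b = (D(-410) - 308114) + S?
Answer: -20/13623421 ≈ -1.4681e-6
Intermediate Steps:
S = 61535/4 (S = 2 + (⅛)*123054 = 2 + 61527/4 = 61535/4 ≈ 15384.)
m = -494/5 (m = ((-33 + 7)*19)*(⅕) = -26*19*(⅕) = -494*⅕ = -494/5 ≈ -98.800)
b = -1171149/4 (b = (-57 - 308114) + 61535/4 = -308171 + 61535/4 = -1171149/4 ≈ -2.9279e+5)
1/(((m - 331031) - 57254) + b) = 1/(((-494/5 - 331031) - 57254) - 1171149/4) = 1/((-1655649/5 - 57254) - 1171149/4) = 1/(-1941919/5 - 1171149/4) = 1/(-13623421/20) = -20/13623421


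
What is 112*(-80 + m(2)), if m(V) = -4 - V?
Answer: -9632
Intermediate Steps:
112*(-80 + m(2)) = 112*(-80 + (-4 - 1*2)) = 112*(-80 + (-4 - 2)) = 112*(-80 - 6) = 112*(-86) = -9632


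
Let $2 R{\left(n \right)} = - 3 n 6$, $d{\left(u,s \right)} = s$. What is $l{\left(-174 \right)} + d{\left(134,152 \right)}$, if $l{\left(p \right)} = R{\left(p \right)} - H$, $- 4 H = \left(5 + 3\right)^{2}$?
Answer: $1734$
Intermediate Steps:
$R{\left(n \right)} = - 9 n$ ($R{\left(n \right)} = \frac{- 3 n 6}{2} = \frac{\left(-18\right) n}{2} = - 9 n$)
$H = -16$ ($H = - \frac{\left(5 + 3\right)^{2}}{4} = - \frac{8^{2}}{4} = \left(- \frac{1}{4}\right) 64 = -16$)
$l{\left(p \right)} = 16 - 9 p$ ($l{\left(p \right)} = - 9 p - -16 = - 9 p + 16 = 16 - 9 p$)
$l{\left(-174 \right)} + d{\left(134,152 \right)} = \left(16 - -1566\right) + 152 = \left(16 + 1566\right) + 152 = 1582 + 152 = 1734$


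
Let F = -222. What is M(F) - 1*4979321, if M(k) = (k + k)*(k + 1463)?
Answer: -5530325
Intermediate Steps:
M(k) = 2*k*(1463 + k) (M(k) = (2*k)*(1463 + k) = 2*k*(1463 + k))
M(F) - 1*4979321 = 2*(-222)*(1463 - 222) - 1*4979321 = 2*(-222)*1241 - 4979321 = -551004 - 4979321 = -5530325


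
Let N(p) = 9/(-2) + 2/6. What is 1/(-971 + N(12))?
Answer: -6/5851 ≈ -0.0010255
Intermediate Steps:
N(p) = -25/6 (N(p) = 9*(-1/2) + 2*(1/6) = -9/2 + 1/3 = -25/6)
1/(-971 + N(12)) = 1/(-971 - 25/6) = 1/(-5851/6) = -6/5851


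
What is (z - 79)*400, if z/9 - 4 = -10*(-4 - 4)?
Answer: 270800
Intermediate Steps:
z = 756 (z = 36 + 9*(-10*(-4 - 4)) = 36 + 9*(-10*(-8)) = 36 + 9*80 = 36 + 720 = 756)
(z - 79)*400 = (756 - 79)*400 = 677*400 = 270800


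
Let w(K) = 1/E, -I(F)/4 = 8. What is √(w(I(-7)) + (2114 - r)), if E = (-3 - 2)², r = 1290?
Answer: 3*√2289/5 ≈ 28.706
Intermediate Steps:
I(F) = -32 (I(F) = -4*8 = -32)
E = 25 (E = (-5)² = 25)
w(K) = 1/25
√(w(I(-7)) + (2114 - r)) = √(1/25 + (2114 - 1*1290)) = √(1/25 + (2114 - 1290)) = √(1/25 + 824) = √(20601/25) = 3*√2289/5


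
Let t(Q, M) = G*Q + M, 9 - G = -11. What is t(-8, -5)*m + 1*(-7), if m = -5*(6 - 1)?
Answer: 4118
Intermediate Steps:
G = 20 (G = 9 - 1*(-11) = 9 + 11 = 20)
m = -25 (m = -5*5 = -25)
t(Q, M) = M + 20*Q (t(Q, M) = 20*Q + M = M + 20*Q)
t(-8, -5)*m + 1*(-7) = (-5 + 20*(-8))*(-25) + 1*(-7) = (-5 - 160)*(-25) - 7 = -165*(-25) - 7 = 4125 - 7 = 4118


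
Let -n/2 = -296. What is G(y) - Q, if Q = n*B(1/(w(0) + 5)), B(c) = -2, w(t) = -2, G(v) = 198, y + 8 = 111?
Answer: 1382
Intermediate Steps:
y = 103 (y = -8 + 111 = 103)
n = 592 (n = -2*(-296) = 592)
Q = -1184 (Q = 592*(-2) = -1184)
G(y) - Q = 198 - 1*(-1184) = 198 + 1184 = 1382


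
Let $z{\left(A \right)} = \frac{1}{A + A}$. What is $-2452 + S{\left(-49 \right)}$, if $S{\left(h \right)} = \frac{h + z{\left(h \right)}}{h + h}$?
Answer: $- \frac{23544205}{9604} \approx -2451.5$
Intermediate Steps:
$z{\left(A \right)} = \frac{1}{2 A}$
$S{\left(h \right)} = \frac{h + \frac{1}{2 h}}{2 h}$ ($S{\left(h \right)} = \frac{h + \frac{1}{2 h}}{h + h} = \frac{h + \frac{1}{2 h}}{2 h}$)
$-2452 + S{\left(-49 \right)} = -2452 + \left(\frac{1}{2} + \frac{1}{4 \cdot 2401}\right) = -2452 + \left(\frac{1}{2} + \frac{1}{4} \cdot \frac{1}{2401}\right) = -2452 + \left(\frac{1}{2} + \frac{1}{9604}\right) = -2452 + \frac{4803}{9604} = - \frac{23544205}{9604}$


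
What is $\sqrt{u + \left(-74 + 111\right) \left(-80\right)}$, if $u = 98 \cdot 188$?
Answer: $2 \sqrt{3866} \approx 124.35$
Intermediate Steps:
$u = 18424$
$\sqrt{u + \left(-74 + 111\right) \left(-80\right)} = \sqrt{18424 + \left(-74 + 111\right) \left(-80\right)} = \sqrt{18424 + 37 \left(-80\right)} = \sqrt{18424 - 2960} = \sqrt{15464} = 2 \sqrt{3866}$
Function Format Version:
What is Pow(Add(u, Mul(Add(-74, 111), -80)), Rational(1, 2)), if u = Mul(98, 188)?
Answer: Mul(2, Pow(3866, Rational(1, 2))) ≈ 124.35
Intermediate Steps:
u = 18424
Pow(Add(u, Mul(Add(-74, 111), -80)), Rational(1, 2)) = Pow(Add(18424, Mul(Add(-74, 111), -80)), Rational(1, 2)) = Pow(Add(18424, Mul(37, -80)), Rational(1, 2)) = Pow(Add(18424, -2960), Rational(1, 2)) = Pow(15464, Rational(1, 2)) = Mul(2, Pow(3866, Rational(1, 2)))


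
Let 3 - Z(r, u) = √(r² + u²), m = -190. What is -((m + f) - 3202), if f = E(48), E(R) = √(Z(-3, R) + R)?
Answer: 3392 - √(51 - 3*√257) ≈ 3390.3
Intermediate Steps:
Z(r, u) = 3 - √(r² + u²)
E(R) = √(3 + R - √(9 + R²)) (E(R) = √((3 - √((-3)² + R²)) + R) = √((3 - √(9 + R²)) + R) = √(3 + R - √(9 + R²)))
f = √(51 - 3*√257) (f = √(3 + 48 - √(9 + 48²)) = √(3 + 48 - √(9 + 2304)) = √(3 + 48 - √2313) = √(3 + 48 - 3*√257) = √(51 - 3*√257) ≈ 1.7048)
-((m + f) - 3202) = -((-190 + √(51 - 3*√257)) - 3202) = -(-3392 + √(51 - 3*√257)) = 3392 - √(51 - 3*√257)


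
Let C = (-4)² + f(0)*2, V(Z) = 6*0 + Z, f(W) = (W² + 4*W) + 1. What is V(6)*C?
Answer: 108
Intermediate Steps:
f(W) = 1 + W² + 4*W
V(Z) = Z (V(Z) = 0 + Z = Z)
C = 18 (C = (-4)² + (1 + 0² + 4*0)*2 = 16 + (1 + 0 + 0)*2 = 16 + 1*2 = 16 + 2 = 18)
V(6)*C = 6*18 = 108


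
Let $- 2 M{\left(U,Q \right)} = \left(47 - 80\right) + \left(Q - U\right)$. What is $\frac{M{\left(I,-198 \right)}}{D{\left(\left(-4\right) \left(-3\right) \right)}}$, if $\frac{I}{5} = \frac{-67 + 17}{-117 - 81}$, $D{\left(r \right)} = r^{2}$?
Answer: $\frac{11497}{14256} \approx 0.80647$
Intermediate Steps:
$I = \frac{125}{99}$ ($I = 5 \frac{-67 + 17}{-117 - 81} = 5 \left(- \frac{50}{-198}\right) = 5 \left(\left(-50\right) \left(- \frac{1}{198}\right)\right) = 5 \cdot \frac{25}{99} = \frac{125}{99} \approx 1.2626$)
$M{\left(U,Q \right)} = \frac{33}{2} + \frac{U}{2} - \frac{Q}{2}$ ($M{\left(U,Q \right)} = - \frac{\left(47 - 80\right) + \left(Q - U\right)}{2} = - \frac{-33 + \left(Q - U\right)}{2} = - \frac{-33 + Q - U}{2} = \frac{33}{2} + \frac{U}{2} - \frac{Q}{2}$)
$\frac{M{\left(I,-198 \right)}}{D{\left(\left(-4\right) \left(-3\right) \right)}} = \frac{\frac{33}{2} + \frac{1}{2} \cdot \frac{125}{99} - -99}{\left(\left(-4\right) \left(-3\right)\right)^{2}} = \frac{\frac{33}{2} + \frac{125}{198} + 99}{12^{2}} = \frac{11497}{99 \cdot 144} = \frac{11497}{99} \cdot \frac{1}{144} = \frac{11497}{14256}$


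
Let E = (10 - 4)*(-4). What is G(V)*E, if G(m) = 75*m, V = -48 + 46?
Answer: 3600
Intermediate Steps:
E = -24 (E = 6*(-4) = -24)
V = -2
G(V)*E = (75*(-2))*(-24) = -150*(-24) = 3600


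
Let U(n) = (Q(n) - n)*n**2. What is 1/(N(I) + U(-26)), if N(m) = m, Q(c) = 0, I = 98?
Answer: 1/17674 ≈ 5.6580e-5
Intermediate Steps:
U(n) = -n**3 (U(n) = (0 - n)*n**2 = (-n)*n**2 = -n**3)
1/(N(I) + U(-26)) = 1/(98 - 1*(-26)**3) = 1/(98 - 1*(-17576)) = 1/(98 + 17576) = 1/17674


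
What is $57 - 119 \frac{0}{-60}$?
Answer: $57$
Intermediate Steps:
$57 - 119 \frac{0}{-60} = 57 - 119 \cdot 0 \left(- \frac{1}{60}\right) = 57 - 0 = 57 + 0 = 57$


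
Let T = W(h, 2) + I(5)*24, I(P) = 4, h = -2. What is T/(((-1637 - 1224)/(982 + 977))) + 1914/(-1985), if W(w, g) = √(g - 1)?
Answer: -382671609/5679085 ≈ -67.383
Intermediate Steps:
W(w, g) = √(-1 + g)
T = 97 (T = √(-1 + 2) + 4*24 = √1 + 96 = 1 + 96 = 97)
T/(((-1637 - 1224)/(982 + 977))) + 1914/(-1985) = 97/(((-1637 - 1224)/(982 + 977))) + 1914/(-1985) = 97/((-2861/1959)) + 1914*(-1/1985) = 97/((-2861*1/1959)) - 1914/1985 = 97/(-2861/1959) - 1914/1985 = 97*(-1959/2861) - 1914/1985 = -190023/2861 - 1914/1985 = -382671609/5679085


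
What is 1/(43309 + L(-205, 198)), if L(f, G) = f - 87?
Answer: 1/43017 ≈ 2.3247e-5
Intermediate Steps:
L(f, G) = -87 + f
1/(43309 + L(-205, 198)) = 1/(43309 + (-87 - 205)) = 1/(43309 - 292) = 1/43017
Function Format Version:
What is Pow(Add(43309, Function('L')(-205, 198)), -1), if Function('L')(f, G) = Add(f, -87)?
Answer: Rational(1, 43017) ≈ 2.3247e-5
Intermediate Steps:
Function('L')(f, G) = Add(-87, f)
Pow(Add(43309, Function('L')(-205, 198)), -1) = Pow(Add(43309, Add(-87, -205)), -1) = Pow(Add(43309, -292), -1) = Pow(43017, -1) = Rational(1, 43017)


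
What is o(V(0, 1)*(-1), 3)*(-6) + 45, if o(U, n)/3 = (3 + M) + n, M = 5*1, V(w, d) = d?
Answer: -153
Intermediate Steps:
M = 5
o(U, n) = 24 + 3*n (o(U, n) = 3*((3 + 5) + n) = 3*(8 + n) = 24 + 3*n)
o(V(0, 1)*(-1), 3)*(-6) + 45 = (24 + 3*3)*(-6) + 45 = (24 + 9)*(-6) + 45 = 33*(-6) + 45 = -198 + 45 = -153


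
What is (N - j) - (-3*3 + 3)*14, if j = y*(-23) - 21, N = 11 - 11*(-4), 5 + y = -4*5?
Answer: -415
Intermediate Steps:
y = -25 (y = -5 - 4*5 = -5 - 20 = -25)
N = 55 (N = 11 + 44 = 55)
j = 554 (j = -25*(-23) - 21 = 575 - 21 = 554)
(N - j) - (-3*3 + 3)*14 = (55 - 1*554) - (-3*3 + 3)*14 = (55 - 554) - (-9 + 3)*14 = -499 - (-6)*14 = -499 - 1*(-84) = -499 + 84 = -415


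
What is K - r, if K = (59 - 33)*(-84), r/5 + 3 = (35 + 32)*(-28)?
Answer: 7211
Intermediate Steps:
r = -9395 (r = -15 + 5*((35 + 32)*(-28)) = -15 + 5*(67*(-28)) = -15 + 5*(-1876) = -15 - 9380 = -9395)
K = -2184 (K = 26*(-84) = -2184)
K - r = -2184 - 1*(-9395) = -2184 + 9395 = 7211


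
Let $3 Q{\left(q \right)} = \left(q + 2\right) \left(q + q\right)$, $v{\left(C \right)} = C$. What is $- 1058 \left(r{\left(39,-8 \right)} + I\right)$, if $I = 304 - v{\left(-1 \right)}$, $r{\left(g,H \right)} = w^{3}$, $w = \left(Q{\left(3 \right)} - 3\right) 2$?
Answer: $-3225842$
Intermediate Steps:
$Q{\left(q \right)} = \frac{2 q \left(2 + q\right)}{3}$ ($Q{\left(q \right)} = \frac{\left(q + 2\right) \left(q + q\right)}{3} = \frac{\left(2 + q\right) 2 q}{3} = \frac{2 q \left(2 + q\right)}{3}$)
$w = 14$ ($w = \left(\frac{2}{3} \cdot 3 \left(2 + 3\right) - 3\right) 2 = \left(\frac{2}{3} \cdot 3 \cdot 5 - 3\right) 2 = \left(10 - 3\right) 2 = 7 \cdot 2 = 14$)
$r{\left(g,H \right)} = 2744$ ($r{\left(g,H \right)} = 14^{3} = 2744$)
$I = 305$ ($I = 304 - -1 = 304 + 1 = 305$)
$- 1058 \left(r{\left(39,-8 \right)} + I\right) = - 1058 \left(2744 + 305\right) = \left(-1058\right) 3049 = -3225842$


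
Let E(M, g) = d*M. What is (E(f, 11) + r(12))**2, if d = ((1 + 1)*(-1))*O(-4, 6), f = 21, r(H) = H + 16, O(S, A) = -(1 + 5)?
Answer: 78400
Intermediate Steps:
O(S, A) = -6 (O(S, A) = -1*6 = -6)
r(H) = 16 + H
d = 12 (d = ((1 + 1)*(-1))*(-6) = (2*(-1))*(-6) = -2*(-6) = 12)
E(M, g) = 12*M
(E(f, 11) + r(12))**2 = (12*21 + (16 + 12))**2 = (252 + 28)**2 = 280**2 = 78400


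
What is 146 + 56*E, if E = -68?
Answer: -3662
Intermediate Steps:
146 + 56*E = 146 + 56*(-68) = 146 - 3808 = -3662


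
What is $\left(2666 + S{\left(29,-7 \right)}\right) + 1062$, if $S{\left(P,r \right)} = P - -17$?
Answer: $3774$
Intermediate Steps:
$S{\left(P,r \right)} = 17 + P$ ($S{\left(P,r \right)} = P + 17 = 17 + P$)
$\left(2666 + S{\left(29,-7 \right)}\right) + 1062 = \left(2666 + \left(17 + 29\right)\right) + 1062 = \left(2666 + 46\right) + 1062 = 2712 + 1062 = 3774$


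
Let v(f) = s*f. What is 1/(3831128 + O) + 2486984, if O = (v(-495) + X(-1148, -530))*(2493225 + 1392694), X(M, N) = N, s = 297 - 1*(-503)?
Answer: 3832142985591674927/1540879629942 ≈ 2.4870e+6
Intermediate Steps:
s = 800 (s = 297 + 503 = 800)
v(f) = 800*f
O = -1540883461070 (O = (800*(-495) - 530)*(2493225 + 1392694) = (-396000 - 530)*3885919 = -396530*3885919 = -1540883461070)
1/(3831128 + O) + 2486984 = 1/(3831128 - 1540883461070) + 2486984 = 1/(-1540879629942) + 2486984 = -1/1540879629942 + 2486984 = 3832142985591674927/1540879629942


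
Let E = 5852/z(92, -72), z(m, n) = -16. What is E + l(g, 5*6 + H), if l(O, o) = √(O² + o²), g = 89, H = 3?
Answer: -1463/4 + √9010 ≈ -270.83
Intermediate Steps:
E = -1463/4 (E = 5852/(-16) = 5852*(-1/16) = -1463/4 ≈ -365.75)
E + l(g, 5*6 + H) = -1463/4 + √(89² + (5*6 + 3)²) = -1463/4 + √(7921 + (30 + 3)²) = -1463/4 + √(7921 + 33²) = -1463/4 + √(7921 + 1089) = -1463/4 + √9010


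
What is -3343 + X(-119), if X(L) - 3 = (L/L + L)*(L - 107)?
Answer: 23328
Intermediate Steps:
X(L) = 3 + (1 + L)*(-107 + L) (X(L) = 3 + (L/L + L)*(L - 107) = 3 + (1 + L)*(-107 + L))
-3343 + X(-119) = -3343 + (-104 + (-119)² - 106*(-119)) = -3343 + (-104 + 14161 + 12614) = -3343 + 26671 = 23328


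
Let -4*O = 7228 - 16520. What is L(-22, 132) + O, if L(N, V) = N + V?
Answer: 2433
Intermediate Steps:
O = 2323 (O = -(7228 - 16520)/4 = -1/4*(-9292) = 2323)
L(-22, 132) + O = (-22 + 132) + 2323 = 110 + 2323 = 2433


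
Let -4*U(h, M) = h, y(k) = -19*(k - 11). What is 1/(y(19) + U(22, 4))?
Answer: -2/315 ≈ -0.0063492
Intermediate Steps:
y(k) = 209 - 19*k (y(k) = -19*(-11 + k) = 209 - 19*k)
U(h, M) = -h/4
1/(y(19) + U(22, 4)) = 1/((209 - 19*19) - ¼*22) = 1/((209 - 361) - 11/2) = 1/(-152 - 11/2) = 1/(-315/2) = -2/315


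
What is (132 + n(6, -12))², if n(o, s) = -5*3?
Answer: 13689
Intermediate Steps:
n(o, s) = -15
(132 + n(6, -12))² = (132 - 15)² = 117² = 13689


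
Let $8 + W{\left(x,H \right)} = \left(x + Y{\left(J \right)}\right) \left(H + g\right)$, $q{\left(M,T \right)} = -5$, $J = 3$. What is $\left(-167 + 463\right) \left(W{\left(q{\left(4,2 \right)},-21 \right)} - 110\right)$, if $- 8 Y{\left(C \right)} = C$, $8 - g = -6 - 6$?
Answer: $-33337$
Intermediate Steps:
$g = 20$ ($g = 8 - \left(-6 - 6\right) = 8 - -12 = 8 + 12 = 20$)
$Y{\left(C \right)} = - \frac{C}{8}$
$W{\left(x,H \right)} = -8 + \left(20 + H\right) \left(- \frac{3}{8} + x\right)$ ($W{\left(x,H \right)} = -8 + \left(x - \frac{3}{8}\right) \left(H + 20\right) = -8 + \left(x - \frac{3}{8}\right) \left(20 + H\right) = -8 + \left(- \frac{3}{8} + x\right) \left(20 + H\right) = -8 + \left(20 + H\right) \left(- \frac{3}{8} + x\right)$)
$\left(-167 + 463\right) \left(W{\left(q{\left(4,2 \right)},-21 \right)} - 110\right) = \left(-167 + 463\right) \left(\left(- \frac{31}{2} + 20 \left(-5\right) - - \frac{63}{8} - -105\right) - 110\right) = 296 \left(\left(- \frac{31}{2} - 100 + \frac{63}{8} + 105\right) - 110\right) = 296 \left(- \frac{21}{8} - 110\right) = 296 \left(- \frac{901}{8}\right) = -33337$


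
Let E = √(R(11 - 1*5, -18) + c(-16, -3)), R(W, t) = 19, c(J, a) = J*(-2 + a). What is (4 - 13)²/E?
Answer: 27*√11/11 ≈ 8.1408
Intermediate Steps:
E = 3*√11 (E = √(19 - 16*(-2 - 3)) = √(19 - 16*(-5)) = √(19 + 80) = √99 = 3*√11 ≈ 9.9499)
(4 - 13)²/E = (4 - 13)²/((3*√11)) = (-9)²*(√11/33) = 81*(√11/33) = 27*√11/11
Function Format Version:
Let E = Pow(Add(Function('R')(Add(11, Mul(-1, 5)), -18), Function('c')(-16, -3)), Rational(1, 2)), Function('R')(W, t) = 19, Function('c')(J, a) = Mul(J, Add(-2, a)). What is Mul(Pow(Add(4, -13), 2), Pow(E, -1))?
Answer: Mul(Rational(27, 11), Pow(11, Rational(1, 2))) ≈ 8.1408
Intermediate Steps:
E = Mul(3, Pow(11, Rational(1, 2))) (E = Pow(Add(19, Mul(-16, Add(-2, -3))), Rational(1, 2)) = Pow(Add(19, Mul(-16, -5)), Rational(1, 2)) = Pow(Add(19, 80), Rational(1, 2)) = Pow(99, Rational(1, 2)) = Mul(3, Pow(11, Rational(1, 2))) ≈ 9.9499)
Mul(Pow(Add(4, -13), 2), Pow(E, -1)) = Mul(Pow(Add(4, -13), 2), Pow(Mul(3, Pow(11, Rational(1, 2))), -1)) = Mul(Pow(-9, 2), Mul(Rational(1, 33), Pow(11, Rational(1, 2)))) = Mul(81, Mul(Rational(1, 33), Pow(11, Rational(1, 2)))) = Mul(Rational(27, 11), Pow(11, Rational(1, 2)))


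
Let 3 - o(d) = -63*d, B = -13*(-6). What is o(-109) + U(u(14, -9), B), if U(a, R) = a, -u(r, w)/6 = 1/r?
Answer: -48051/7 ≈ -6864.4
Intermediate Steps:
u(r, w) = -6/r
B = 78
o(d) = 3 + 63*d (o(d) = 3 - (-63)*d = 3 + 63*d)
o(-109) + U(u(14, -9), B) = (3 + 63*(-109)) - 6/14 = (3 - 6867) - 6*1/14 = -6864 - 3/7 = -48051/7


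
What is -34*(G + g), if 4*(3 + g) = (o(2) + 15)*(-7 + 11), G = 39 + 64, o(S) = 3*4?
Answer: -4318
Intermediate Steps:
o(S) = 12
G = 103
g = 24 (g = -3 + ((12 + 15)*(-7 + 11))/4 = -3 + (27*4)/4 = -3 + (¼)*108 = -3 + 27 = 24)
-34*(G + g) = -34*(103 + 24) = -34*127 = -4318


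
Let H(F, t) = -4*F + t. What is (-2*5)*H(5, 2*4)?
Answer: 120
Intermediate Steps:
H(F, t) = t - 4*F
(-2*5)*H(5, 2*4) = (-2*5)*(2*4 - 4*5) = -10*(8 - 20) = -10*(-12) = 120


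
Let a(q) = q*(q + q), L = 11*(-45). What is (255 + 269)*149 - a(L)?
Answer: -411974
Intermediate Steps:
L = -495
a(q) = 2*q² (a(q) = q*(2*q) = 2*q²)
(255 + 269)*149 - a(L) = (255 + 269)*149 - 2*(-495)² = 524*149 - 2*245025 = 78076 - 1*490050 = 78076 - 490050 = -411974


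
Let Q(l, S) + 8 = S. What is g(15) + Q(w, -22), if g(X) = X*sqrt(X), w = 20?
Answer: -30 + 15*sqrt(15) ≈ 28.095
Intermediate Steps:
Q(l, S) = -8 + S
g(X) = X**(3/2)
g(15) + Q(w, -22) = 15**(3/2) + (-8 - 22) = 15*sqrt(15) - 30 = -30 + 15*sqrt(15)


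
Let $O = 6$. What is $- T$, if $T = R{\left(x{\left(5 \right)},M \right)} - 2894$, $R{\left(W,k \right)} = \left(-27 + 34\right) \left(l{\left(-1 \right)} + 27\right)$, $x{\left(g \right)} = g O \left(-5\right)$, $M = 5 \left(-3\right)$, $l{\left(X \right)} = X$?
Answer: $2712$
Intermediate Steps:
$M = -15$
$x{\left(g \right)} = - 30 g$ ($x{\left(g \right)} = g 6 \left(-5\right) = 6 g \left(-5\right) = - 30 g$)
$R{\left(W,k \right)} = 182$ ($R{\left(W,k \right)} = \left(-27 + 34\right) \left(-1 + 27\right) = 7 \cdot 26 = 182$)
$T = -2712$ ($T = 182 - 2894 = -2712$)
$- T = \left(-1\right) \left(-2712\right) = 2712$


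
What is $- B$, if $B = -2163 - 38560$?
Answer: $40723$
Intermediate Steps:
$B = -40723$
$- B = \left(-1\right) \left(-40723\right) = 40723$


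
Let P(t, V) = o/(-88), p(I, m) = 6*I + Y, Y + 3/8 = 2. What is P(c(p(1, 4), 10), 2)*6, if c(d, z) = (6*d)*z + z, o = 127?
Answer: -381/44 ≈ -8.6591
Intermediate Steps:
Y = 13/8 (Y = -3/8 + 2 = 13/8 ≈ 1.6250)
p(I, m) = 13/8 + 6*I (p(I, m) = 6*I + 13/8 = 13/8 + 6*I)
c(d, z) = z + 6*d*z (c(d, z) = 6*d*z + z = z + 6*d*z)
P(t, V) = -127/88 (P(t, V) = 127/(-88) = 127*(-1/88) = -127/88)
P(c(p(1, 4), 10), 2)*6 = -127/88*6 = -381/44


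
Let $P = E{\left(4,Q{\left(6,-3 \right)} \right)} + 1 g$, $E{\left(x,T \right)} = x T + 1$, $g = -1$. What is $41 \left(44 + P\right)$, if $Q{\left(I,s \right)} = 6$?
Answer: $2788$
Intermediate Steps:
$E{\left(x,T \right)} = 1 + T x$ ($E{\left(x,T \right)} = T x + 1 = 1 + T x$)
$P = 24$ ($P = \left(1 + 6 \cdot 4\right) + 1 \left(-1\right) = \left(1 + 24\right) - 1 = 25 - 1 = 24$)
$41 \left(44 + P\right) = 41 \left(44 + 24\right) = 41 \cdot 68 = 2788$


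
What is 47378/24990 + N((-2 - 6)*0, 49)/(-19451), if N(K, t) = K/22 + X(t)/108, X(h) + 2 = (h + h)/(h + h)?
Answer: 16587894769/8749448820 ≈ 1.8959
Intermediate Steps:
X(h) = -1 (X(h) = -2 + (h + h)/(h + h) = -2 + (2*h)/((2*h)) = -2 + (2*h)*(1/(2*h)) = -2 + 1 = -1)
N(K, t) = -1/108 + K/22 (N(K, t) = K/22 - 1/108 = -1/108 + K/22)
47378/24990 + N((-2 - 6)*0, 49)/(-19451) = 47378/24990 + (-1/108 + ((-2 - 6)*0)/22)/(-19451) = 47378*(1/24990) + (-1/108 + (-8*0)/22)*(-1/19451) = 23689/12495 + (-1/108 + (1/22)*0)*(-1/19451) = 23689/12495 + (-1/108 + 0)*(-1/19451) = 23689/12495 - 1/108*(-1/19451) = 23689/12495 + 1/2100708 = 16587894769/8749448820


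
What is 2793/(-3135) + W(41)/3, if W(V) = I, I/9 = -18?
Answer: -3019/55 ≈ -54.891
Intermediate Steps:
I = -162 (I = 9*(-18) = -162)
W(V) = -162
2793/(-3135) + W(41)/3 = 2793/(-3135) - 162/3 = 2793*(-1/3135) - 162*⅓ = -49/55 - 54 = -3019/55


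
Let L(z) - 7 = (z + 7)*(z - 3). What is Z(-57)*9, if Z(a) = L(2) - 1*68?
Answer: -630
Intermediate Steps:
L(z) = 7 + (-3 + z)*(7 + z) (L(z) = 7 + (z + 7)*(z - 3) = 7 + (7 + z)*(-3 + z) = 7 + (-3 + z)*(7 + z))
Z(a) = -70 (Z(a) = (-14 + 2² + 4*2) - 1*68 = (-14 + 4 + 8) - 68 = -2 - 68 = -70)
Z(-57)*9 = -70*9 = -630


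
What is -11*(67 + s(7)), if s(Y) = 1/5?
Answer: -3696/5 ≈ -739.20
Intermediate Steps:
s(Y) = ⅕ (s(Y) = 1*(⅕) = ⅕)
-11*(67 + s(7)) = -11*(67 + ⅕) = -11*336/5 = -3696/5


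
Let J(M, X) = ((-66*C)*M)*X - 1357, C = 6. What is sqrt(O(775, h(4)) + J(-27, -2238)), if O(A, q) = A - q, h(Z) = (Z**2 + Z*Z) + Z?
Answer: I*sqrt(23929314) ≈ 4891.8*I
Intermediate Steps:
h(Z) = Z + 2*Z**2 (h(Z) = (Z**2 + Z**2) + Z = 2*Z**2 + Z = Z + 2*Z**2)
J(M, X) = -1357 - 396*M*X (J(M, X) = ((-66*6)*M)*X - 1357 = (-396*M)*X - 1357 = -396*M*X - 1357 = -1357 - 396*M*X)
sqrt(O(775, h(4)) + J(-27, -2238)) = sqrt((775 - 4*(1 + 2*4)) + (-1357 - 396*(-27)*(-2238))) = sqrt((775 - 4*(1 + 8)) + (-1357 - 23928696)) = sqrt((775 - 4*9) - 23930053) = sqrt((775 - 1*36) - 23930053) = sqrt((775 - 36) - 23930053) = sqrt(739 - 23930053) = sqrt(-23929314) = I*sqrt(23929314)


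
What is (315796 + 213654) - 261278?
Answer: 268172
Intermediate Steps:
(315796 + 213654) - 261278 = 529450 - 261278 = 268172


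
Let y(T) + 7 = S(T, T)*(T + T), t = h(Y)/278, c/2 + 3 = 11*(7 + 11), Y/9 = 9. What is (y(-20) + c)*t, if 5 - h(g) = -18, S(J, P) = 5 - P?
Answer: -14191/278 ≈ -51.047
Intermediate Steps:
Y = 81 (Y = 9*9 = 81)
c = 390 (c = -6 + 2*(11*(7 + 11)) = -6 + 2*(11*18) = -6 + 2*198 = -6 + 396 = 390)
h(g) = 23 (h(g) = 5 - 1*(-18) = 5 + 18 = 23)
t = 23/278 ≈ 0.082734
y(T) = -7 + 2*T*(5 - T) (y(T) = -7 + (5 - T)*(T + T) = -7 + (5 - T)*(2*T) = -7 + 2*T*(5 - T))
(y(-20) + c)*t = ((-7 - 2*(-20)*(-5 - 20)) + 390)*(23/278) = ((-7 - 2*(-20)*(-25)) + 390)*(23/278) = ((-7 - 1000) + 390)*(23/278) = (-1007 + 390)*(23/278) = -617*23/278 = -14191/278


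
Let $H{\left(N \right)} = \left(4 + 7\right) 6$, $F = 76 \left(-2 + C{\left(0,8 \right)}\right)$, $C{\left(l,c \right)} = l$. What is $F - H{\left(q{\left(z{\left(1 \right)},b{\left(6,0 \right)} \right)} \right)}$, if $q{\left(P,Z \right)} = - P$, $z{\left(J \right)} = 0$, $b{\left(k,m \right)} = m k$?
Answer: $-218$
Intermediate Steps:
$b{\left(k,m \right)} = k m$
$F = -152$ ($F = 76 \left(-2 + 0\right) = 76 \left(-2\right) = -152$)
$H{\left(N \right)} = 66$ ($H{\left(N \right)} = 11 \cdot 6 = 66$)
$F - H{\left(q{\left(z{\left(1 \right)},b{\left(6,0 \right)} \right)} \right)} = -152 - 66 = -218$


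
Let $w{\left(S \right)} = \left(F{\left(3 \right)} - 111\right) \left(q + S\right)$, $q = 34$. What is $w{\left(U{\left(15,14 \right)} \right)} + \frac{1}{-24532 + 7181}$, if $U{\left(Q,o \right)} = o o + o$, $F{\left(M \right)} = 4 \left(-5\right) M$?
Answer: $- \frac{723953125}{17351} \approx -41724.0$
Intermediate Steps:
$F{\left(M \right)} = - 20 M$
$U{\left(Q,o \right)} = o + o^{2}$ ($U{\left(Q,o \right)} = o^{2} + o = o + o^{2}$)
$w{\left(S \right)} = -5814 - 171 S$ ($w{\left(S \right)} = \left(\left(-20\right) 3 - 111\right) \left(34 + S\right) = \left(-60 - 111\right) \left(34 + S\right) = - 171 \left(34 + S\right) = -5814 - 171 S$)
$w{\left(U{\left(15,14 \right)} \right)} + \frac{1}{-24532 + 7181} = \left(-5814 - 171 \cdot 14 \left(1 + 14\right)\right) + \frac{1}{-24532 + 7181} = \left(-5814 - 171 \cdot 14 \cdot 15\right) + \frac{1}{-17351} = \left(-5814 - 35910\right) - \frac{1}{17351} = -41724 - \frac{1}{17351} = - \frac{723953125}{17351}$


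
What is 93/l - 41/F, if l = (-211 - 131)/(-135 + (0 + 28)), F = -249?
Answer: 276869/9462 ≈ 29.261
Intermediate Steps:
l = 342/107 (l = -342/(-135 + 28) = -342/(-107) = -342*(-1/107) = 342/107 ≈ 3.1963)
93/l - 41/F = 93/(342/107) - 41/(-249) = 93*(107/342) - 41*(-1/249) = 3317/114 + 41/249 = 276869/9462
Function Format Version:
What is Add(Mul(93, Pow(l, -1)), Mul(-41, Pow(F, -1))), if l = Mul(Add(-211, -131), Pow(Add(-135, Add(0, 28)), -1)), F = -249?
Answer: Rational(276869, 9462) ≈ 29.261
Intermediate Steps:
l = Rational(342, 107) (l = Mul(-342, Pow(Add(-135, 28), -1)) = Mul(-342, Pow(-107, -1)) = Mul(-342, Rational(-1, 107)) = Rational(342, 107) ≈ 3.1963)
Add(Mul(93, Pow(l, -1)), Mul(-41, Pow(F, -1))) = Add(Mul(93, Pow(Rational(342, 107), -1)), Mul(-41, Pow(-249, -1))) = Add(Mul(93, Rational(107, 342)), Mul(-41, Rational(-1, 249))) = Add(Rational(3317, 114), Rational(41, 249)) = Rational(276869, 9462)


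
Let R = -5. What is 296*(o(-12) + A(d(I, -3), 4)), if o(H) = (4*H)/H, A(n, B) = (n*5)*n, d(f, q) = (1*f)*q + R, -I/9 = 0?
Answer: 38184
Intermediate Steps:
I = 0 (I = -9*0 = 0)
d(f, q) = -5 + f*q (d(f, q) = (1*f)*q - 5 = f*q - 5 = -5 + f*q)
A(n, B) = 5*n² (A(n, B) = (5*n)*n = 5*n²)
o(H) = 4
296*(o(-12) + A(d(I, -3), 4)) = 296*(4 + 5*(-5 + 0*(-3))²) = 296*(4 + 5*(-5 + 0)²) = 296*(4 + 5*(-5)²) = 296*(4 + 5*25) = 296*(4 + 125) = 296*129 = 38184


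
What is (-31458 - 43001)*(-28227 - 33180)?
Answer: 4572303813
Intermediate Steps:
(-31458 - 43001)*(-28227 - 33180) = -74459*(-61407) = 4572303813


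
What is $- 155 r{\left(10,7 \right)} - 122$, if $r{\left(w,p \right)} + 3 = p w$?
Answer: $-10507$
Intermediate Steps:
$r{\left(w,p \right)} = -3 + p w$
$- 155 r{\left(10,7 \right)} - 122 = - 155 \left(-3 + 7 \cdot 10\right) - 122 = - 155 \left(-3 + 70\right) - 122 = \left(-155\right) 67 - 122 = -10385 - 122 = -10507$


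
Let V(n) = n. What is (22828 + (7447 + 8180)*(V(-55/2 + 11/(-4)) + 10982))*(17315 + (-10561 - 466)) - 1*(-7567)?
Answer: 1076290716739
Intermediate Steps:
(22828 + (7447 + 8180)*(V(-55/2 + 11/(-4)) + 10982))*(17315 + (-10561 - 466)) - 1*(-7567) = (22828 + (7447 + 8180)*((-55/2 + 11/(-4)) + 10982))*(17315 + (-10561 - 466)) - 1*(-7567) = (22828 + 15627*((-55*½ + 11*(-¼)) + 10982))*(17315 - 11027) + 7567 = (22828 + 15627*((-55/2 - 11/4) + 10982))*6288 + 7567 = (22828 + 15627*(-121/4 + 10982))*6288 + 7567 = (22828 + 15627*(43807/4))*6288 + 7567 = (22828 + 684571989/4)*6288 + 7567 = (684663301/4)*6288 + 7567 = 1076290709172 + 7567 = 1076290716739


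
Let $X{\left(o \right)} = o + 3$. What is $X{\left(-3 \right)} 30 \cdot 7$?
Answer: $0$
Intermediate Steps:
$X{\left(o \right)} = 3 + o$
$X{\left(-3 \right)} 30 \cdot 7 = \left(3 - 3\right) 30 \cdot 7 = 0 \cdot 30 \cdot 7 = 0 \cdot 7 = 0$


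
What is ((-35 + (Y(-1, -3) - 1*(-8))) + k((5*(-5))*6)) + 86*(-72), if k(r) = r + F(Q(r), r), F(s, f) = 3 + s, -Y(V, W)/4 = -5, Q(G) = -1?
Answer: -6347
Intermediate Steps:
Y(V, W) = 20 (Y(V, W) = -4*(-5) = 20)
k(r) = 2 + r (k(r) = r + (3 - 1) = r + 2 = 2 + r)
((-35 + (Y(-1, -3) - 1*(-8))) + k((5*(-5))*6)) + 86*(-72) = ((-35 + (20 - 1*(-8))) + (2 + (5*(-5))*6)) + 86*(-72) = ((-35 + (20 + 8)) + (2 - 25*6)) - 6192 = ((-35 + 28) + (2 - 150)) - 6192 = (-7 - 148) - 6192 = -155 - 6192 = -6347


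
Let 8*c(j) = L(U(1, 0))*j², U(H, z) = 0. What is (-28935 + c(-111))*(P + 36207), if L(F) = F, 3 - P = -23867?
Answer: -1738327995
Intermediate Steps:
P = 23870 (P = 3 - 1*(-23867) = 3 + 23867 = 23870)
c(j) = 0 (c(j) = (0*j²)/8 = (⅛)*0 = 0)
(-28935 + c(-111))*(P + 36207) = (-28935 + 0)*(23870 + 36207) = -28935*60077 = -1738327995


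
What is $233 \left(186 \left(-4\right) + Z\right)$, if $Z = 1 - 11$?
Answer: $-175682$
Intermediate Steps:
$Z = -10$ ($Z = 1 - 11 = -10$)
$233 \left(186 \left(-4\right) + Z\right) = 233 \left(186 \left(-4\right) - 10\right) = 233 \left(-744 - 10\right) = 233 \left(-754\right) = -175682$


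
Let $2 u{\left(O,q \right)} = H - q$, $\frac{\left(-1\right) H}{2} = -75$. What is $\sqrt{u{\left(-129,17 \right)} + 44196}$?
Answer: $\frac{5 \sqrt{7082}}{2} \approx 210.39$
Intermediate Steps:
$H = 150$ ($H = \left(-2\right) \left(-75\right) = 150$)
$u{\left(O,q \right)} = 75 - \frac{q}{2}$ ($u{\left(O,q \right)} = \frac{150 - q}{2} = 75 - \frac{q}{2}$)
$\sqrt{u{\left(-129,17 \right)} + 44196} = \sqrt{\left(75 - \frac{17}{2}\right) + 44196} = \sqrt{\frac{133}{2} + 44196} = \sqrt{\frac{88525}{2}} = \frac{5 \sqrt{7082}}{2}$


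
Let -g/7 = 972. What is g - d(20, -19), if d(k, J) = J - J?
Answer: -6804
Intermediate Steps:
g = -6804 (g = -7*972 = -6804)
d(k, J) = 0
g - d(20, -19) = -6804 - 1*0 = -6804 + 0 = -6804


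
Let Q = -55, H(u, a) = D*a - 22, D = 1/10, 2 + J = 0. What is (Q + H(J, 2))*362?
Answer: -139008/5 ≈ -27802.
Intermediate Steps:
J = -2 (J = -2 + 0 = -2)
D = ⅒ ≈ 0.10000
H(u, a) = -22 + a/10 (H(u, a) = a/10 - 22 = -22 + a/10)
(Q + H(J, 2))*362 = (-55 + (-22 + (⅒)*2))*362 = (-55 + (-22 + ⅕))*362 = (-55 - 109/5)*362 = -384/5*362 = -139008/5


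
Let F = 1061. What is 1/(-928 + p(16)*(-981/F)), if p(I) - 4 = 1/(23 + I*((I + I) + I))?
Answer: -839251/781929793 ≈ -0.0010733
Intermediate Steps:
p(I) = 4 + 1/(23 + 3*I**2) (p(I) = 4 + 1/(23 + I*((I + I) + I)) = 4 + 1/(23 + I*(2*I + I)) = 4 + 1/(23 + I*(3*I)) = 4 + 1/(23 + 3*I**2))
1/(-928 + p(16)*(-981/F)) = 1/(-928 + (3*(31 + 4*16**2)/(23 + 3*16**2))*(-981/1061)) = 1/(-928 + (3*(31 + 4*256)/(23 + 3*256))*(-981*1/1061)) = 1/(-928 + (3*(31 + 1024)/(23 + 768))*(-981/1061)) = 1/(-928 + (3*1055/791)*(-981/1061)) = 1/(-928 + (3*(1/791)*1055)*(-981/1061)) = 1/(-928 + (3165/791)*(-981/1061)) = 1/(-928 - 3104865/839251) = 1/(-781929793/839251) = -839251/781929793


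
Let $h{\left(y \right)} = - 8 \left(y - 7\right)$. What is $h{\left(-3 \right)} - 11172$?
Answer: $-11092$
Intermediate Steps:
$h{\left(y \right)} = 56 - 8 y$ ($h{\left(y \right)} = - 8 \left(-7 + y\right) = 56 - 8 y$)
$h{\left(-3 \right)} - 11172 = \left(56 - -24\right) - 11172 = \left(56 + 24\right) - 11172 = 80 - 11172 = -11092$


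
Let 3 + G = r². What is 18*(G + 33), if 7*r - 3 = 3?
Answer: 27108/49 ≈ 553.22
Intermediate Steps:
r = 6/7 (r = 3/7 + (⅐)*3 = 3/7 + 3/7 = 6/7 ≈ 0.85714)
G = -111/49 (G = -3 + (6/7)² = -3 + 36/49 = -111/49 ≈ -2.2653)
18*(G + 33) = 18*(-111/49 + 33) = 18*(1506/49) = 27108/49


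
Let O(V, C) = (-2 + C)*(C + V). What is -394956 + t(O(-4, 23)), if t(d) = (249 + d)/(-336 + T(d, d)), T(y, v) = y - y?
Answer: -5529411/14 ≈ -3.9496e+5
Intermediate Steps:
T(y, v) = 0
t(d) = -83/112 - d/336 (t(d) = (249 + d)/(-336 + 0) = (249 + d)/(-336) = (249 + d)*(-1/336) = -83/112 - d/336)
-394956 + t(O(-4, 23)) = -394956 + (-83/112 - (23² - 2*23 - 2*(-4) + 23*(-4))/336) = -394956 + (-83/112 - (529 - 46 + 8 - 92)/336) = -394956 + (-83/112 - 1/336*399) = -394956 + (-83/112 - 19/16) = -394956 - 27/14 = -5529411/14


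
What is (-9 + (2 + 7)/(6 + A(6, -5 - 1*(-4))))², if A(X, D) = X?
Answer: 1089/16 ≈ 68.063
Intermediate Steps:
(-9 + (2 + 7)/(6 + A(6, -5 - 1*(-4))))² = (-9 + (2 + 7)/(6 + 6))² = (-9 + 9/12)² = (-9 + 9*(1/12))² = (-9 + ¾)² = (-33/4)² = 1089/16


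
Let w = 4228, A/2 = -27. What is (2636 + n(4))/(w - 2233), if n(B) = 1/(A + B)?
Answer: 43933/33250 ≈ 1.3213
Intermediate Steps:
A = -54 (A = 2*(-27) = -54)
n(B) = 1/(-54 + B)
(2636 + n(4))/(w - 2233) = (2636 + 1/(-54 + 4))/(4228 - 2233) = (2636 + 1/(-50))/1995 = (2636 - 1/50)*(1/1995) = (131799/50)*(1/1995) = 43933/33250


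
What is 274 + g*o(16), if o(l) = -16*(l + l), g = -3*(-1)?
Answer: -1262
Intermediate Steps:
g = 3
o(l) = -32*l
274 + g*o(16) = 274 + 3*(-32*16) = 274 + 3*(-512) = 274 - 1536 = -1262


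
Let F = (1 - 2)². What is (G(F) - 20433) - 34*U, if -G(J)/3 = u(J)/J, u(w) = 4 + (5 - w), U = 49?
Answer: -22123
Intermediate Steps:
F = 1 (F = (-1)² = 1)
u(w) = 9 - w
G(J) = -3*(9 - J)/J
(G(F) - 20433) - 34*U = ((3 - 27/1) - 20433) - 34*49 = ((3 - 27*1) - 20433) - 1666 = ((3 - 27) - 20433) - 1666 = (-24 - 20433) - 1666 = -20457 - 1666 = -22123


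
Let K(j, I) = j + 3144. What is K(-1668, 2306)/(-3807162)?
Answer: -82/211509 ≈ -0.00038769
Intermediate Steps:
K(j, I) = 3144 + j
K(-1668, 2306)/(-3807162) = (3144 - 1668)/(-3807162) = 1476*(-1/3807162) = -82/211509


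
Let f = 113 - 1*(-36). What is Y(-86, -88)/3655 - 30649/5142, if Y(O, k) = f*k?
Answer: -179443999/18794010 ≈ -9.5479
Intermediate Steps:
f = 149 (f = 113 + 36 = 149)
Y(O, k) = 149*k
Y(-86, -88)/3655 - 30649/5142 = (149*(-88))/3655 - 30649/5142 = -13112*1/3655 - 30649*1/5142 = -13112/3655 - 30649/5142 = -179443999/18794010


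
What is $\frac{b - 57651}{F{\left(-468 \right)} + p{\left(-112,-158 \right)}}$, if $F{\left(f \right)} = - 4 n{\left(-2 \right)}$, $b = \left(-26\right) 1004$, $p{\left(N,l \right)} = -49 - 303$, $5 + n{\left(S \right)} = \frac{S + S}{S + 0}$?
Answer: $\frac{16751}{68} \approx 246.34$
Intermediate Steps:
$n{\left(S \right)} = -3$ ($n{\left(S \right)} = -5 + \frac{S + S}{S + 0} = -5 + \frac{2 S}{S} = -5 + 2 = -3$)
$p{\left(N,l \right)} = -352$ ($p{\left(N,l \right)} = -49 - 303 = -352$)
$b = -26104$
$F{\left(f \right)} = 12$ ($F{\left(f \right)} = \left(-4\right) \left(-3\right) = 12$)
$\frac{b - 57651}{F{\left(-468 \right)} + p{\left(-112,-158 \right)}} = \frac{-26104 - 57651}{12 - 352} = - \frac{83755}{-340} = \left(-83755\right) \left(- \frac{1}{340}\right) = \frac{16751}{68}$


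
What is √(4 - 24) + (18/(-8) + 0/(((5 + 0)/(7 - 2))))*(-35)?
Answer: 315/4 + 2*I*√5 ≈ 78.75 + 4.4721*I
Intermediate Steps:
√(4 - 24) + (18/(-8) + 0/(((5 + 0)/(7 - 2))))*(-35) = √(-20) + (18*(-⅛) + 0/((5/5)))*(-35) = 2*I*√5 + (-9/4 + 0/((5*(⅕))))*(-35) = 2*I*√5 + (-9/4 + 0/1)*(-35) = 2*I*√5 + (-9/4 + 0*1)*(-35) = 2*I*√5 + (-9/4 + 0)*(-35) = 2*I*√5 - 9/4*(-35) = 2*I*√5 + 315/4 = 315/4 + 2*I*√5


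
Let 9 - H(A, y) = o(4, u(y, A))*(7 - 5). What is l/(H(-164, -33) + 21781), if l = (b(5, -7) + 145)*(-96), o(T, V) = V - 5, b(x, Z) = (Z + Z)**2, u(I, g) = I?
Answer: -16368/10933 ≈ -1.4971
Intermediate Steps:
b(x, Z) = 4*Z**2 (b(x, Z) = (2*Z)**2 = 4*Z**2)
o(T, V) = -5 + V
H(A, y) = 19 - 2*y (H(A, y) = 9 - (-5 + y)*(7 - 5) = 9 - (-5 + y)*2 = 9 - (-10 + 2*y) = 9 + (10 - 2*y) = 19 - 2*y)
l = -32736 (l = (4*(-7)**2 + 145)*(-96) = (4*49 + 145)*(-96) = (196 + 145)*(-96) = 341*(-96) = -32736)
l/(H(-164, -33) + 21781) = -32736/((19 - 2*(-33)) + 21781) = -32736/((19 + 66) + 21781) = -32736/(85 + 21781) = -32736/21866 = -32736*1/21866 = -16368/10933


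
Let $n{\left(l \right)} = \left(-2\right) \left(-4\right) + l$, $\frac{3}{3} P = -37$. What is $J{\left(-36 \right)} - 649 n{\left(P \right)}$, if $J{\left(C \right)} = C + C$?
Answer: $18749$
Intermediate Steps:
$J{\left(C \right)} = 2 C$
$P = -37$
$n{\left(l \right)} = 8 + l$
$J{\left(-36 \right)} - 649 n{\left(P \right)} = 2 \left(-36\right) - 649 \left(8 - 37\right) = -72 - -18821 = -72 + 18821 = 18749$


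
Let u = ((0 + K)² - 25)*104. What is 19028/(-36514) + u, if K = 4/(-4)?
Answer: -45578986/18257 ≈ -2496.5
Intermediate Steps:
K = -1 (K = 4*(-¼) = -1)
u = -2496 (u = ((0 - 1)² - 25)*104 = ((-1)² - 25)*104 = (1 - 25)*104 = -24*104 = -2496)
19028/(-36514) + u = 19028/(-36514) - 2496 = 19028*(-1/36514) - 2496 = -9514/18257 - 2496 = -45578986/18257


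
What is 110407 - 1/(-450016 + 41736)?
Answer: 45076969961/408280 ≈ 1.1041e+5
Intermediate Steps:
110407 - 1/(-450016 + 41736) = 110407 - 1/(-408280) = 110407 - 1*(-1/408280) = 110407 + 1/408280 = 45076969961/408280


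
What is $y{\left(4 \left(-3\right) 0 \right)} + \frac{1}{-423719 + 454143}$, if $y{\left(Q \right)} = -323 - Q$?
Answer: $- \frac{9826951}{30424} \approx -323.0$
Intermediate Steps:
$y{\left(4 \left(-3\right) 0 \right)} + \frac{1}{-423719 + 454143} = \left(-323 - 4 \left(-3\right) 0\right) + \frac{1}{-423719 + 454143} = \left(-323 - \left(-12\right) 0\right) + \frac{1}{30424} = \left(-323 - 0\right) + \frac{1}{30424} = \left(-323 + 0\right) + \frac{1}{30424} = -323 + \frac{1}{30424} = - \frac{9826951}{30424}$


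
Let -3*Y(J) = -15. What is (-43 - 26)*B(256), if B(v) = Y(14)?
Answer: -345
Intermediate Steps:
Y(J) = 5 (Y(J) = -1/3*(-15) = 5)
B(v) = 5
(-43 - 26)*B(256) = (-43 - 26)*5 = -69*5 = -345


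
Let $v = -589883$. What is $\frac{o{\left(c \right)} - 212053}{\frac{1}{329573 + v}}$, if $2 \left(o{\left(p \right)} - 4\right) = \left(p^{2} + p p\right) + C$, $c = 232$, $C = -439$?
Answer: $41244687795$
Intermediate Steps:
$o{\left(p \right)} = - \frac{431}{2} + p^{2}$ ($o{\left(p \right)} = 4 + \frac{\left(p^{2} + p p\right) - 439}{2} = 4 + \frac{\left(p^{2} + p^{2}\right) - 439}{2} = 4 + \frac{2 p^{2} - 439}{2} = 4 + \frac{-439 + 2 p^{2}}{2} = 4 + \left(- \frac{439}{2} + p^{2}\right) = - \frac{431}{2} + p^{2}$)
$\frac{o{\left(c \right)} - 212053}{\frac{1}{329573 + v}} = \frac{\left(- \frac{431}{2} + 232^{2}\right) - 212053}{\frac{1}{329573 - 589883}} = \frac{\left(- \frac{431}{2} + 53824\right) - 212053}{\frac{1}{-260310}} = \frac{\frac{107217}{2} - 212053}{- \frac{1}{260310}} = \left(- \frac{316889}{2}\right) \left(-260310\right) = 41244687795$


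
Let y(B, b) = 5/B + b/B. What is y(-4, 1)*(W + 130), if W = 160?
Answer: -435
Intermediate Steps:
y(-4, 1)*(W + 130) = ((5 + 1)/(-4))*(160 + 130) = -¼*6*290 = -3/2*290 = -435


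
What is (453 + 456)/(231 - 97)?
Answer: 909/134 ≈ 6.7836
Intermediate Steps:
(453 + 456)/(231 - 97) = 909/134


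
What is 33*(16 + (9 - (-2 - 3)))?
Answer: 990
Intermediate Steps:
33*(16 + (9 - (-2 - 3))) = 33*(16 + (9 - 1*(-5))) = 33*(16 + (9 + 5)) = 33*(16 + 14) = 33*30 = 990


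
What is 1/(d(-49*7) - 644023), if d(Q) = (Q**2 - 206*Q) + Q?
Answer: -1/456059 ≈ -2.1927e-6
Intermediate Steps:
d(Q) = Q**2 - 205*Q
1/(d(-49*7) - 644023) = 1/((-49*7)*(-205 - 49*7) - 644023) = 1/(-343*(-205 - 343) - 644023) = 1/(-343*(-548) - 644023) = 1/(187964 - 644023) = 1/(-456059) = -1/456059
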